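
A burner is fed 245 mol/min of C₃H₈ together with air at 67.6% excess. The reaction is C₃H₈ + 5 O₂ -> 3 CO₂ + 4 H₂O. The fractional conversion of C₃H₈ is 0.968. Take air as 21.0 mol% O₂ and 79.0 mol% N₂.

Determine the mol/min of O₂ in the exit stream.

867 mol/min

Stoichiometric O₂ = 5 × 245 = 1225 mol/min; O₂ fed = 1225 × 1.676 = 2053 mol/min.
N₂ fed = 2053 × 79/21 = 7724 mol/min.
Fuel reacted = 0.968 × 245 → ξ = 237.2 mol/min.
Outlet (n = n₀ + ν ξ):
  C₃H₈: 245 − 1(237.2) = 7.84
  O₂: 2053 − 5(237.2) = 867.3
  N₂: 7724 (inert)
  CO₂: 0 + 3(237.2) = 711.5
  H₂O: 0 + 4(237.2) = 948.6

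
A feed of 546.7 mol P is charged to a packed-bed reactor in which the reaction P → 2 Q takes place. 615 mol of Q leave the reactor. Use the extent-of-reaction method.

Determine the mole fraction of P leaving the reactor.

For Q: n = n₀ + 2ξ → 615 = 0 + 2ξ, giving ξ = 307.5 mol.
Outlet amounts (n = n₀ + ν ξ):
  P: 546.7 − 1(307.5) = 239.2
  Q: 0 + 2(307.5) = 615
Total out = 854.2 mol; y_P = 239.2 / 854.2 = 0.28.

0.28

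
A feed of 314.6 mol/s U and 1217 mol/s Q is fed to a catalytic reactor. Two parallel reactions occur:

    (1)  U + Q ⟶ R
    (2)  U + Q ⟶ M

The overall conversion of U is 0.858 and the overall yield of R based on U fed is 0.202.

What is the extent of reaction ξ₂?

Yield of R: 1ξ₁ / 314.6 = 0.202 → ξ₁ = 63.55 mol/s.
Conversion of U: 1ξ₁ + 1ξ₂ = 0.858 × 314.6 = 269.9 → ξ₂ = 206.4 mol/s.
Outlet amounts (n = n₀ + Σ ν·ξ):
  U: 314.6 − 1(63.55) − 1(206.4) = 44.67
  Q: 1217 − 1(63.55) − 1(206.4) = 947.1
  R: 0 + 1(63.55) = 63.55
  M: 0 + 1(206.4) = 206.4

ξ₂ = 206 mol/s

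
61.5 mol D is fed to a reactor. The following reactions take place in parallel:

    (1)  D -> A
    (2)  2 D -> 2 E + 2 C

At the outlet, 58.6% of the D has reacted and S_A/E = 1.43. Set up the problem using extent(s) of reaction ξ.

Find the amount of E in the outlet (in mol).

14.8 mol

Conversion of D: D consumed = 0.586 × 61.5 = 36.04 mol = 1ξ₁ + 2ξ₂.
Selectivity: 1ξ₁ / (2ξ₂) = 1.43 → ξ₁ = 2.86 ξ₂.
Substitute: (1·2.86 + 2) ξ₂ = 36.04 → ξ₂ = 7.415 mol, ξ₁ = 21.21 mol.
Outlet amounts (n = n₀ + Σ ν·ξ):
  D: 61.5 − 1(21.21) − 2(7.415) = 25.46
  A: 0 + 1(21.21) = 21.21
  E: 0 + 2(7.415) = 14.83
  C: 0 + 2(7.415) = 14.83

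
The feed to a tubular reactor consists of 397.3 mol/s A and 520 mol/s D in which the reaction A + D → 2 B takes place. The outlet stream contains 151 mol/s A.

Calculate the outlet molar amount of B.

For A: n = n₀ − 1ξ → 151 = 397.3 − 1ξ, giving ξ = 246.3 mol/s.
Outlet amounts (n = n₀ + ν ξ):
  A: 397.3 − 1(246.3) = 151
  D: 520 − 1(246.3) = 273.7
  B: 0 + 2(246.3) = 492.6

493 mol/s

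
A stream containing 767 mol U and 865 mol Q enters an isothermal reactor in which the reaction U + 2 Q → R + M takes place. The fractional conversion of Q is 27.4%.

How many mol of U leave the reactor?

Q reacted = 0.274 × 865 = 237 mol; ν_Q = −2, so ξ = 237/2 = 118.5 mol.
Outlet amounts (n = n₀ + ν ξ):
  U: 767 − 1(118.5) = 648.5
  Q: 865 − 2(118.5) = 628
  R: 0 + 1(118.5) = 118.5
  M: 0 + 1(118.5) = 118.5

648 mol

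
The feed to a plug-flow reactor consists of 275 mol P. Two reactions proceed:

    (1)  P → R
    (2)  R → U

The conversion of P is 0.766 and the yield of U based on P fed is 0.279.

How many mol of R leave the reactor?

134 mol

Conversion of P: P consumed = 1ξ₁ = 0.766 × 275 → ξ₁ = 210.7 mol.
Yield of U: 1ξ₂ / 275 = 0.279 → ξ₂ = 76.73 mol.
Outlet amounts (n = n₀ + Σ ν·ξ):
  P: 275 − 1(210.7) = 64.35
  R: 0 + 1(210.7) − 1(76.73) = 133.9
  U: 0 + 1(76.73) = 76.73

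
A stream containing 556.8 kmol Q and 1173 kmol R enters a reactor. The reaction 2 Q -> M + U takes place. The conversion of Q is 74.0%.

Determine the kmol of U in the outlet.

206 kmol

Q reacted = 0.74 × 556.8 = 412 kmol; ν_Q = −2, so ξ = 412/2 = 206 kmol.
Outlet amounts (n = n₀ + ν ξ):
  Q: 556.8 − 2(206) = 144.8
  M: 0 + 1(206) = 206
  U: 0 + 1(206) = 206
  R: 1173 (inert)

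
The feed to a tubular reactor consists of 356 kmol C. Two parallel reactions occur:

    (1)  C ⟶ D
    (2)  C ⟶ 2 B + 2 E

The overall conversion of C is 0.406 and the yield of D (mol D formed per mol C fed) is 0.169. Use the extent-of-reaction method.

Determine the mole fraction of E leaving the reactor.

Yield of D: 1ξ₁ / 356 = 0.169 → ξ₁ = 60.16 kmol.
Conversion of C: 1ξ₁ + 1ξ₂ = 0.406 × 356 = 144.5 → ξ₂ = 84.37 kmol.
Outlet amounts (n = n₀ + Σ ν·ξ):
  C: 356 − 1(60.16) − 1(84.37) = 211.5
  D: 0 + 1(60.16) = 60.16
  B: 0 + 2(84.37) = 168.7
  E: 0 + 2(84.37) = 168.7
Total out = 609.1 kmol; y_E = 168.7 / 609.1 = 0.277.

0.277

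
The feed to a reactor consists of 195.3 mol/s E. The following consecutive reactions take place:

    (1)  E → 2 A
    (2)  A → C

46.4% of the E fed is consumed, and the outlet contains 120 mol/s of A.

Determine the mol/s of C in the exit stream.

Conversion of E: E consumed = 1ξ₁ = 0.464 × 195.3 → ξ₁ = 90.62 mol/s.
A balance: n_A = 0 + 2ξ₁ − 1ξ₂ = 120 → ξ₂ = (2·90.62 − 120)/1 = 61.24 mol/s.
Outlet amounts (n = n₀ + Σ ν·ξ):
  E: 195.3 − 1(90.62) = 104.7
  A: 0 + 2(90.62) − 1(61.24) = 120
  C: 0 + 1(61.24) = 61.24

61.2 mol/s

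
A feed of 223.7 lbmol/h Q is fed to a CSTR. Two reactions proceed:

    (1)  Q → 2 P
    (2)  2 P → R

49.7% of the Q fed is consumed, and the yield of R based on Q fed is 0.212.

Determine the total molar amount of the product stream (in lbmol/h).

Conversion of Q: Q consumed = 1ξ₁ = 0.497 × 223.7 → ξ₁ = 111.2 lbmol/h.
Yield of R: 1ξ₂ / 223.7 = 0.212 → ξ₂ = 47.42 lbmol/h.
Outlet amounts (n = n₀ + Σ ν·ξ):
  Q: 223.7 − 1(111.2) = 112.5
  P: 0 + 2(111.2) − 2(47.42) = 127.5
  R: 0 + 1(47.42) = 47.42
Total out = 112.5 + 127.5 + 47.42 = 287.5 lbmol/h.

287 lbmol/h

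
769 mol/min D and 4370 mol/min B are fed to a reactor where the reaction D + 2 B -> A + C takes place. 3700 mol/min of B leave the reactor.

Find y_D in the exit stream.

0.0903

For B: n = n₀ − 2ξ → 3700 = 4370 − 2ξ, giving ξ = 335 mol/min.
Outlet amounts (n = n₀ + ν ξ):
  D: 769 − 1(335) = 434
  B: 4370 − 2(335) = 3700
  A: 0 + 1(335) = 335
  C: 0 + 1(335) = 335
Total out = 4804 mol/min; y_D = 434 / 4804 = 0.09034.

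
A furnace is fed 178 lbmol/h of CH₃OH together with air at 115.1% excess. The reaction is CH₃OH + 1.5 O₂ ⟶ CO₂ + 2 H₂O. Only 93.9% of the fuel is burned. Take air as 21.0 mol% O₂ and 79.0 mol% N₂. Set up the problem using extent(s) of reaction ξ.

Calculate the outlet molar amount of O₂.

324 lbmol/h

Stoichiometric O₂ = 1.5 × 178 = 267 lbmol/h; O₂ fed = 267 × 2.151 = 574.3 lbmol/h.
N₂ fed = 574.3 × 79/21 = 2161 lbmol/h.
Fuel reacted = 0.939 × 178 → ξ = 167.1 lbmol/h.
Outlet (n = n₀ + ν ξ):
  CH₃OH: 178 − 1(167.1) = 10.86
  O₂: 574.3 − 1.5(167.1) = 323.6
  N₂: 2161 (inert)
  CO₂: 0 + 1(167.1) = 167.1
  H₂O: 0 + 2(167.1) = 334.3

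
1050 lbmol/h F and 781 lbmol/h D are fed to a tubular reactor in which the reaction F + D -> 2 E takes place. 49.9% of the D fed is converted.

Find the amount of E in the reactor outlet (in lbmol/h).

D reacted = 0.499 × 781 = 389.7 lbmol/h; ν_D = −1, so ξ = 389.7/1 = 389.7 lbmol/h.
Outlet amounts (n = n₀ + ν ξ):
  F: 1050 − 1(389.7) = 660.3
  D: 781 − 1(389.7) = 391.3
  E: 0 + 2(389.7) = 779.4

779 lbmol/h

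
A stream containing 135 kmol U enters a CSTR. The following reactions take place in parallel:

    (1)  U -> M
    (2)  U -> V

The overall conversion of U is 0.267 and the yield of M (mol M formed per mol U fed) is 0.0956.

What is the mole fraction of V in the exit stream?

Yield of M: 1ξ₁ / 135 = 0.0956 → ξ₁ = 12.91 kmol.
Conversion of U: 1ξ₁ + 1ξ₂ = 0.267 × 135 = 36.05 → ξ₂ = 23.14 kmol.
Outlet amounts (n = n₀ + Σ ν·ξ):
  U: 135 − 1(12.91) − 1(23.14) = 98.95
  M: 0 + 1(12.91) = 12.91
  V: 0 + 1(23.14) = 23.14
Total out = 135 kmol; y_V = 23.14 / 135 = 0.1714.

0.171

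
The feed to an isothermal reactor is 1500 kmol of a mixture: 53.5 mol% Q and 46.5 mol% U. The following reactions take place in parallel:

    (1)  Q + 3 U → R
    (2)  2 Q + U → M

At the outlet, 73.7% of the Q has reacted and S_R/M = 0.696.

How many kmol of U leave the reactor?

Conversion of Q: Q consumed = 0.737 × 802.5 = 591.4 kmol = 1ξ₁ + 2ξ₂.
Selectivity: 1ξ₁ / (1ξ₂) = 0.696 → ξ₁ = 0.696 ξ₂.
Substitute: (1·0.696 + 2) ξ₂ = 591.4 → ξ₂ = 219.4 kmol, ξ₁ = 152.7 kmol.
Outlet amounts (n = n₀ + Σ ν·ξ):
  Q: 802.5 − 1(152.7) − 2(219.4) = 211.1
  U: 697.5 − 3(152.7) − 1(219.4) = 20.06
  R: 0 + 1(152.7) = 152.7
  M: 0 + 1(219.4) = 219.4

20.1 kmol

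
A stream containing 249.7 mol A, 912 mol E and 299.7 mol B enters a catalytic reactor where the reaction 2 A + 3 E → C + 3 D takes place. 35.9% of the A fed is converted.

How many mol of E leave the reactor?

778 mol

A reacted = 0.359 × 249.7 = 89.64 mol; ν_A = −2, so ξ = 89.64/2 = 44.82 mol.
Outlet amounts (n = n₀ + ν ξ):
  A: 249.7 − 2(44.82) = 160.1
  E: 912 − 3(44.82) = 777.5
  C: 0 + 1(44.82) = 44.82
  D: 0 + 3(44.82) = 134.5
  B: 299.7 (inert)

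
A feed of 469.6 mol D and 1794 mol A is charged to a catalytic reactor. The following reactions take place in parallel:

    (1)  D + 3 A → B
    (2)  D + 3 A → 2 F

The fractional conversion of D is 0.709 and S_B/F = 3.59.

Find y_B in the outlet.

Conversion of D: D consumed = 0.709 × 469.6 = 332.9 mol = 1ξ₁ + 1ξ₂.
Selectivity: 1ξ₁ / (2ξ₂) = 3.59 → ξ₁ = 7.18 ξ₂.
Substitute: (1·7.18 + 1) ξ₂ = 332.9 → ξ₂ = 40.7 mol, ξ₁ = 292.2 mol.
Outlet amounts (n = n₀ + Σ ν·ξ):
  D: 469.6 − 1(292.2) − 1(40.7) = 136.7
  A: 1794 − 3(292.2) − 3(40.7) = 795.2
  B: 0 + 1(292.2) = 292.2
  F: 0 + 2(40.7) = 81.4
Total out = 1305 mol; y_B = 292.2 / 1305 = 0.2239.

0.224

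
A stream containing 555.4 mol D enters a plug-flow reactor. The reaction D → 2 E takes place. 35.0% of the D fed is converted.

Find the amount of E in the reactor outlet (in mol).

389 mol

D reacted = 0.35 × 555.4 = 194.4 mol; ν_D = −1, so ξ = 194.4/1 = 194.4 mol.
Outlet amounts (n = n₀ + ν ξ):
  D: 555.4 − 1(194.4) = 361
  E: 0 + 2(194.4) = 388.8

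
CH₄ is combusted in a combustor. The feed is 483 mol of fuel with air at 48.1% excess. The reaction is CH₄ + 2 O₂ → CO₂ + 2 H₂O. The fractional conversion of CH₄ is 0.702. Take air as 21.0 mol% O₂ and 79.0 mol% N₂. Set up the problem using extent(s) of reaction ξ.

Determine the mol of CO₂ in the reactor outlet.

Stoichiometric O₂ = 2 × 483 = 966 mol; O₂ fed = 966 × 1.481 = 1431 mol.
N₂ fed = 1431 × 79/21 = 5382 mol.
Fuel reacted = 0.702 × 483 → ξ = 339.1 mol.
Outlet (n = n₀ + ν ξ):
  CH₄: 483 − 1(339.1) = 143.9
  O₂: 1431 − 2(339.1) = 752.5
  N₂: 5382 (inert)
  CO₂: 0 + 1(339.1) = 339.1
  H₂O: 0 + 2(339.1) = 678.1

339 mol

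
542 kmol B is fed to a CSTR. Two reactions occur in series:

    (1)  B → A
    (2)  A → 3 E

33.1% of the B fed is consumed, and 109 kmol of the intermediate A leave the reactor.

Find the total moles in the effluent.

Conversion of B: B consumed = 1ξ₁ = 0.331 × 542 → ξ₁ = 179.4 kmol.
A balance: n_A = 0 + 1ξ₁ − 1ξ₂ = 109 → ξ₂ = (1·179.4 − 109)/1 = 70.4 kmol.
Outlet amounts (n = n₀ + Σ ν·ξ):
  B: 542 − 1(179.4) = 362.6
  A: 0 + 1(179.4) − 1(70.4) = 109
  E: 0 + 3(70.4) = 211.2
Total out = 362.6 + 109 + 211.2 = 682.8 kmol.

683 kmol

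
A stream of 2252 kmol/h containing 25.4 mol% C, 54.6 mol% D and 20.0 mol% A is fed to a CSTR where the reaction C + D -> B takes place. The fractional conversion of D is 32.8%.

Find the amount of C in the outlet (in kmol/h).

D reacted = 0.328 × 1230 = 403.3 kmol/h; ν_D = −1, so ξ = 403.3/1 = 403.3 kmol/h.
Outlet amounts (n = n₀ + ν ξ):
  C: 572 − 1(403.3) = 168.7
  D: 1230 − 1(403.3) = 826.3
  B: 0 + 1(403.3) = 403.3
  A: 450.4 (inert)

169 kmol/h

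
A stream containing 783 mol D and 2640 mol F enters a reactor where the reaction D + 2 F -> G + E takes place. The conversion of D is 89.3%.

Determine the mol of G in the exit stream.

699 mol

D reacted = 0.893 × 783 = 699.2 mol; ν_D = −1, so ξ = 699.2/1 = 699.2 mol.
Outlet amounts (n = n₀ + ν ξ):
  D: 783 − 1(699.2) = 83.78
  F: 2640 − 2(699.2) = 1242
  G: 0 + 1(699.2) = 699.2
  E: 0 + 1(699.2) = 699.2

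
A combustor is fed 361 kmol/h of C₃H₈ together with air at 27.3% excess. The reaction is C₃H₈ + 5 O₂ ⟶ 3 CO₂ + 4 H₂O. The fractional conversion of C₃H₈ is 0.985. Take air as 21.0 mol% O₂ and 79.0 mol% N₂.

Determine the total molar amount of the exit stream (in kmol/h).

11700 kmol/h

Stoichiometric O₂ = 5 × 361 = 1805 kmol/h; O₂ fed = 1805 × 1.273 = 2298 kmol/h.
N₂ fed = 2298 × 79/21 = 8644 kmol/h.
Fuel reacted = 0.985 × 361 → ξ = 355.6 kmol/h.
Outlet (n = n₀ + ν ξ):
  C₃H₈: 361 − 1(355.6) = 5.415
  O₂: 2298 − 5(355.6) = 519.8
  N₂: 8644 (inert)
  CO₂: 0 + 3(355.6) = 1067
  H₂O: 0 + 4(355.6) = 1422
Total out = 5.415 + 519.8 + 8644 + 1067 + 1422 = 11660 kmol/h.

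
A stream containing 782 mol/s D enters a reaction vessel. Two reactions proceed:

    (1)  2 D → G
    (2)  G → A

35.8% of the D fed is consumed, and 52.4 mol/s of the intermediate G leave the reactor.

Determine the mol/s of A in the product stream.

Conversion of D: D consumed = 2ξ₁ = 0.358 × 782 → ξ₁ = 140 mol/s.
G balance: n_G = 0 + 1ξ₁ − 1ξ₂ = 52.4 → ξ₂ = (1·140 − 52.4)/1 = 87.58 mol/s.
Outlet amounts (n = n₀ + Σ ν·ξ):
  D: 782 − 2(140) = 502
  G: 0 + 1(140) − 1(87.58) = 52.4
  A: 0 + 1(87.58) = 87.58

87.6 mol/s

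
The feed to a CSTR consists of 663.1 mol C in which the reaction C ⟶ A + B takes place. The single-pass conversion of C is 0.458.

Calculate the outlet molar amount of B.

304 mol

C reacted = 0.458 × 663.1 = 303.7 mol; ν_C = −1, so ξ = 303.7/1 = 303.7 mol.
Outlet amounts (n = n₀ + ν ξ):
  C: 663.1 − 1(303.7) = 359.4
  A: 0 + 1(303.7) = 303.7
  B: 0 + 1(303.7) = 303.7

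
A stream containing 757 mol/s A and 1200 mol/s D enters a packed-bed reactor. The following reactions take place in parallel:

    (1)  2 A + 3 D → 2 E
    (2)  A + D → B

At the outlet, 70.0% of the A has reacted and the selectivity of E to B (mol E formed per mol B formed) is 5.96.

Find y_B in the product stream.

0.0634

Conversion of A: A consumed = 0.7 × 757 = 529.9 mol/s = 2ξ₁ + 1ξ₂.
Selectivity: 2ξ₁ / (1ξ₂) = 5.96 → ξ₁ = 2.98 ξ₂.
Substitute: (2·2.98 + 1) ξ₂ = 529.9 → ξ₂ = 76.14 mol/s, ξ₁ = 226.9 mol/s.
Outlet amounts (n = n₀ + Σ ν·ξ):
  A: 757 − 2(226.9) − 1(76.14) = 227.1
  D: 1200 − 3(226.9) − 1(76.14) = 443.2
  E: 0 + 2(226.9) = 453.8
  B: 0 + 1(76.14) = 76.14
Total out = 1200 mol/s; y_B = 76.14 / 1200 = 0.06343.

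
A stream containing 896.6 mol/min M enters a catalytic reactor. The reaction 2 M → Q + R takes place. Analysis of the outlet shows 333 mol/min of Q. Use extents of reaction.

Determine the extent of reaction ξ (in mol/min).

For Q: n = n₀ + 1ξ → 333 = 0 + 1ξ, giving ξ = 333 mol/min.
Outlet amounts (n = n₀ + ν ξ):
  M: 896.6 − 2(333) = 230.6
  Q: 0 + 1(333) = 333
  R: 0 + 1(333) = 333

ξ = 333 mol/min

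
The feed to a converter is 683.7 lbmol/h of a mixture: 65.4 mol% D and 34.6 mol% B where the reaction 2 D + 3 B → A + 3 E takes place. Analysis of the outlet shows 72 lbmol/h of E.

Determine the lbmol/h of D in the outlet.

For E: n = n₀ + 3ξ → 72 = 0 + 3ξ, giving ξ = 24 lbmol/h.
Outlet amounts (n = n₀ + ν ξ):
  D: 447.1 − 2(24) = 399.1
  B: 236.6 − 3(24) = 164.6
  A: 0 + 1(24) = 24
  E: 0 + 3(24) = 72

399 lbmol/h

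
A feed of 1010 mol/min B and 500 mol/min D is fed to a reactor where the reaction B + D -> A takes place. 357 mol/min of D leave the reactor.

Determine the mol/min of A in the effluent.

For D: n = n₀ − 1ξ → 357 = 500 − 1ξ, giving ξ = 143 mol/min.
Outlet amounts (n = n₀ + ν ξ):
  B: 1010 − 1(143) = 867
  D: 500 − 1(143) = 357
  A: 0 + 1(143) = 143

143 mol/min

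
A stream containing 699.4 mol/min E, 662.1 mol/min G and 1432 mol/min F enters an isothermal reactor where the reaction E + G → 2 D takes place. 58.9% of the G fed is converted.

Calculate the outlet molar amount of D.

G reacted = 0.589 × 662.1 = 390 mol/min; ν_G = −1, so ξ = 390/1 = 390 mol/min.
Outlet amounts (n = n₀ + ν ξ):
  E: 699.4 − 1(390) = 309.4
  G: 662.1 − 1(390) = 272.1
  D: 0 + 2(390) = 780
  F: 1432 (inert)

780 mol/min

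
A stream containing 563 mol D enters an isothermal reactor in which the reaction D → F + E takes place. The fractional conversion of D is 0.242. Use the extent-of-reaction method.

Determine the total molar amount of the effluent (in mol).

D reacted = 0.242 × 563 = 136.2 mol; ν_D = −1, so ξ = 136.2/1 = 136.2 mol.
Outlet amounts (n = n₀ + ν ξ):
  D: 563 − 1(136.2) = 426.8
  F: 0 + 1(136.2) = 136.2
  E: 0 + 1(136.2) = 136.2
Total out = 426.8 + 136.2 + 136.2 = 699.2 mol.

699 mol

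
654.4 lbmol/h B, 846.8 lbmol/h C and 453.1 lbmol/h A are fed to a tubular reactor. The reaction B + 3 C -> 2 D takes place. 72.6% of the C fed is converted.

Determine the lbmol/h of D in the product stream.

410 lbmol/h

C reacted = 0.726 × 846.8 = 614.8 lbmol/h; ν_C = −3, so ξ = 614.8/3 = 204.9 lbmol/h.
Outlet amounts (n = n₀ + ν ξ):
  B: 654.4 − 1(204.9) = 449.5
  C: 846.8 − 3(204.9) = 232
  D: 0 + 2(204.9) = 409.9
  A: 453.1 (inert)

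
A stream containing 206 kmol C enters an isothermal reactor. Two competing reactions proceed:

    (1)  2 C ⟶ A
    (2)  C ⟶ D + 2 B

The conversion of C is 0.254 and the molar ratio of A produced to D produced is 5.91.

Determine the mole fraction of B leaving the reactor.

0.043

Conversion of C: C consumed = 0.254 × 206 = 52.32 kmol = 2ξ₁ + 1ξ₂.
Selectivity: 1ξ₁ / (1ξ₂) = 5.91 → ξ₁ = 5.91 ξ₂.
Substitute: (2·5.91 + 1) ξ₂ = 52.32 → ξ₂ = 4.081 kmol, ξ₁ = 24.12 kmol.
Outlet amounts (n = n₀ + Σ ν·ξ):
  C: 206 − 2(24.12) − 1(4.081) = 153.7
  A: 0 + 1(24.12) = 24.12
  D: 0 + 1(4.081) = 4.081
  B: 0 + 2(4.081) = 8.163
Total out = 190 kmol; y_B = 8.163 / 190 = 0.04295.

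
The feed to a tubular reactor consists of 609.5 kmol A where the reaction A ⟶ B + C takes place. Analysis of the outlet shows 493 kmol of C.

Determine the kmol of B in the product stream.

For C: n = n₀ + 1ξ → 493 = 0 + 1ξ, giving ξ = 493 kmol.
Outlet amounts (n = n₀ + ν ξ):
  A: 609.5 − 1(493) = 116.5
  B: 0 + 1(493) = 493
  C: 0 + 1(493) = 493

493 kmol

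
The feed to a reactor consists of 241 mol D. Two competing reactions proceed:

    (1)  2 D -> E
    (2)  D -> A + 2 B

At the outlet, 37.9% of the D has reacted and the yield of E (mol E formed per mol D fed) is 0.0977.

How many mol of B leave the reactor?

Yield of E: 1ξ₁ / 241 = 0.0977 → ξ₁ = 23.55 mol.
Conversion of D: 2ξ₁ + 1ξ₂ = 0.379 × 241 = 91.34 → ξ₂ = 44.25 mol.
Outlet amounts (n = n₀ + Σ ν·ξ):
  D: 241 − 2(23.55) − 1(44.25) = 149.7
  E: 0 + 1(23.55) = 23.55
  A: 0 + 1(44.25) = 44.25
  B: 0 + 2(44.25) = 88.5

88.5 mol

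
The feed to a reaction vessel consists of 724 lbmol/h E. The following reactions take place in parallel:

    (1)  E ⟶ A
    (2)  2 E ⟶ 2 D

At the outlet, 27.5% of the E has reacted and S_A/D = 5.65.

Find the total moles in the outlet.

Conversion of E: E consumed = 0.275 × 724 = 199.1 lbmol/h = 1ξ₁ + 2ξ₂.
Selectivity: 1ξ₁ / (2ξ₂) = 5.65 → ξ₁ = 11.3 ξ₂.
Substitute: (1·11.3 + 2) ξ₂ = 199.1 → ξ₂ = 14.97 lbmol/h, ξ₁ = 169.2 lbmol/h.
Outlet amounts (n = n₀ + Σ ν·ξ):
  E: 724 − 1(169.2) − 2(14.97) = 524.9
  A: 0 + 1(169.2) = 169.2
  D: 0 + 2(14.97) = 29.94
Total out = 524.9 + 169.2 + 29.94 = 724 lbmol/h.

724 lbmol/h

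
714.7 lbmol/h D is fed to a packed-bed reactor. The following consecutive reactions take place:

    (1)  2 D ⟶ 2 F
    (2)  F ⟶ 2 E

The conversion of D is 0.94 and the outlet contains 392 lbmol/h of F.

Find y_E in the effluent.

0.563

Conversion of D: D consumed = 2ξ₁ = 0.94 × 714.7 → ξ₁ = 335.9 lbmol/h.
F balance: n_F = 0 + 2ξ₁ − 1ξ₂ = 392 → ξ₂ = (2·335.9 − 392)/1 = 279.8 lbmol/h.
Outlet amounts (n = n₀ + Σ ν·ξ):
  D: 714.7 − 2(335.9) = 42.88
  F: 0 + 2(335.9) − 1(279.8) = 392
  E: 0 + 2(279.8) = 559.6
Total out = 994.5 lbmol/h; y_E = 559.6 / 994.5 = 0.5627.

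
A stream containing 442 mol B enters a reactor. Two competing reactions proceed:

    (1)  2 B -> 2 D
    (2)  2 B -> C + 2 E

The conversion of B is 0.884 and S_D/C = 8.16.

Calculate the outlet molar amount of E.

76.9 mol

Conversion of B: B consumed = 0.884 × 442 = 390.7 mol = 2ξ₁ + 2ξ₂.
Selectivity: 2ξ₁ / (1ξ₂) = 8.16 → ξ₁ = 4.08 ξ₂.
Substitute: (2·4.08 + 2) ξ₂ = 390.7 → ξ₂ = 38.46 mol, ξ₁ = 156.9 mol.
Outlet amounts (n = n₀ + Σ ν·ξ):
  B: 442 − 2(156.9) − 2(38.46) = 51.27
  D: 0 + 2(156.9) = 313.8
  C: 0 + 1(38.46) = 38.46
  E: 0 + 2(38.46) = 76.91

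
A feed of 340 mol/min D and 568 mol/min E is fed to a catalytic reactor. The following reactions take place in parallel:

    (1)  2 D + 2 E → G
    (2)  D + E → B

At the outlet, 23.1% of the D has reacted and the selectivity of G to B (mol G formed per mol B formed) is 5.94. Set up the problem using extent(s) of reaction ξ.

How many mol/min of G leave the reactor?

36.2 mol/min

Conversion of D: D consumed = 0.231 × 340 = 78.54 mol/min = 2ξ₁ + 1ξ₂.
Selectivity: 1ξ₁ / (1ξ₂) = 5.94 → ξ₁ = 5.94 ξ₂.
Substitute: (2·5.94 + 1) ξ₂ = 78.54 → ξ₂ = 6.098 mol/min, ξ₁ = 36.22 mol/min.
Outlet amounts (n = n₀ + Σ ν·ξ):
  D: 340 − 2(36.22) − 1(6.098) = 261.5
  E: 568 − 2(36.22) − 1(6.098) = 489.5
  G: 0 + 1(36.22) = 36.22
  B: 0 + 1(6.098) = 6.098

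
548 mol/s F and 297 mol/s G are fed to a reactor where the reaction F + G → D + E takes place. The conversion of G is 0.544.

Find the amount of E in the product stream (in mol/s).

G reacted = 0.544 × 297 = 161.6 mol/s; ν_G = −1, so ξ = 161.6/1 = 161.6 mol/s.
Outlet amounts (n = n₀ + ν ξ):
  F: 548 − 1(161.6) = 386.4
  G: 297 − 1(161.6) = 135.4
  D: 0 + 1(161.6) = 161.6
  E: 0 + 1(161.6) = 161.6

162 mol/s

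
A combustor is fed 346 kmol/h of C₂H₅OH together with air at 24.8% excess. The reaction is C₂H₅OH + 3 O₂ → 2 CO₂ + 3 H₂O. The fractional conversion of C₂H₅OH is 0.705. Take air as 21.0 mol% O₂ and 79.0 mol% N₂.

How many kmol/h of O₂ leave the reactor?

564 kmol/h

Stoichiometric O₂ = 3 × 346 = 1038 kmol/h; O₂ fed = 1038 × 1.248 = 1295 kmol/h.
N₂ fed = 1295 × 79/21 = 4873 kmol/h.
Fuel reacted = 0.705 × 346 → ξ = 243.9 kmol/h.
Outlet (n = n₀ + ν ξ):
  C₂H₅OH: 346 − 1(243.9) = 102.1
  O₂: 1295 − 3(243.9) = 563.6
  N₂: 4873 (inert)
  CO₂: 0 + 2(243.9) = 487.9
  H₂O: 0 + 3(243.9) = 731.8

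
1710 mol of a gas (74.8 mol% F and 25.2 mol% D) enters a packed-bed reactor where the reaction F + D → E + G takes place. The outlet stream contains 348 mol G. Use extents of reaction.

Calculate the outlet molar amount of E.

For G: n = n₀ + 1ξ → 348 = 0 + 1ξ, giving ξ = 348 mol.
Outlet amounts (n = n₀ + ν ξ):
  F: 1279 − 1(348) = 931.1
  D: 430.9 − 1(348) = 82.92
  E: 0 + 1(348) = 348
  G: 0 + 1(348) = 348

348 mol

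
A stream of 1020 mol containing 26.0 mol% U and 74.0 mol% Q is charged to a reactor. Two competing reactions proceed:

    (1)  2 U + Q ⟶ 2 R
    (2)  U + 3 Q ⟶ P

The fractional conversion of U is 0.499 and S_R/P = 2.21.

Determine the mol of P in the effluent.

Conversion of U: U consumed = 0.499 × 265.2 = 132.3 mol = 2ξ₁ + 1ξ₂.
Selectivity: 2ξ₁ / (1ξ₂) = 2.21 → ξ₁ = 1.105 ξ₂.
Substitute: (2·1.105 + 1) ξ₂ = 132.3 → ξ₂ = 41.23 mol, ξ₁ = 45.55 mol.
Outlet amounts (n = n₀ + Σ ν·ξ):
  U: 265.2 − 2(45.55) − 1(41.23) = 132.9
  Q: 754.8 − 1(45.55) − 3(41.23) = 585.6
  R: 0 + 2(45.55) = 91.11
  P: 0 + 1(41.23) = 41.23

41.2 mol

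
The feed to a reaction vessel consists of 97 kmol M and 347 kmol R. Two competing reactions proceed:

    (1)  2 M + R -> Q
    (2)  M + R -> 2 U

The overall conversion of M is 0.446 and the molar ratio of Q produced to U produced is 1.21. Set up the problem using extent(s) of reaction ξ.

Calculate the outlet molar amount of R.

Conversion of M: M consumed = 0.446 × 97 = 43.26 kmol = 2ξ₁ + 1ξ₂.
Selectivity: 1ξ₁ / (2ξ₂) = 1.21 → ξ₁ = 2.42 ξ₂.
Substitute: (2·2.42 + 1) ξ₂ = 43.26 → ξ₂ = 7.408 kmol, ξ₁ = 17.93 kmol.
Outlet amounts (n = n₀ + Σ ν·ξ):
  M: 97 − 2(17.93) − 1(7.408) = 53.74
  R: 347 − 1(17.93) − 1(7.408) = 321.7
  Q: 0 + 1(17.93) = 17.93
  U: 0 + 2(7.408) = 14.82

322 kmol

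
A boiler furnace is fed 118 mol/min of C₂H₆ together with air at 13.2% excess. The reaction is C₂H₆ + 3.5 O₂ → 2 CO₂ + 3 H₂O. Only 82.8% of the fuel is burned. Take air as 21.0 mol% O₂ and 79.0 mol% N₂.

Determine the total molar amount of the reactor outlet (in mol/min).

Stoichiometric O₂ = 3.5 × 118 = 413 mol/min; O₂ fed = 413 × 1.132 = 467.5 mol/min.
N₂ fed = 467.5 × 79/21 = 1759 mol/min.
Fuel reacted = 0.828 × 118 → ξ = 97.7 mol/min.
Outlet (n = n₀ + ν ξ):
  C₂H₆: 118 − 1(97.7) = 20.3
  O₂: 467.5 − 3.5(97.7) = 125.6
  N₂: 1759 (inert)
  CO₂: 0 + 2(97.7) = 195.4
  H₂O: 0 + 3(97.7) = 293.1
Total out = 20.3 + 125.6 + 1759 + 195.4 + 293.1 = 2393 mol/min.

2390 mol/min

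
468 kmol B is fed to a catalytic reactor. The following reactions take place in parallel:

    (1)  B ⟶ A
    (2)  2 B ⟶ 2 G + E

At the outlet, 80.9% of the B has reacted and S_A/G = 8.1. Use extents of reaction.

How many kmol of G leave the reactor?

Conversion of B: B consumed = 0.809 × 468 = 378.6 kmol = 1ξ₁ + 2ξ₂.
Selectivity: 1ξ₁ / (2ξ₂) = 8.1 → ξ₁ = 16.2 ξ₂.
Substitute: (1·16.2 + 2) ξ₂ = 378.6 → ξ₂ = 20.8 kmol, ξ₁ = 337 kmol.
Outlet amounts (n = n₀ + Σ ν·ξ):
  B: 468 − 1(337) − 2(20.8) = 89.39
  A: 0 + 1(337) = 337
  G: 0 + 2(20.8) = 41.61
  E: 0 + 1(20.8) = 20.8

41.6 kmol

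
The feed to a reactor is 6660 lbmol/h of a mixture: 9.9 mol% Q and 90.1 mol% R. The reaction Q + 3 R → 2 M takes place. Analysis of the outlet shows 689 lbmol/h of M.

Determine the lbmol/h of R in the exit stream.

4970 lbmol/h

For M: n = n₀ + 2ξ → 689 = 0 + 2ξ, giving ξ = 344.5 lbmol/h.
Outlet amounts (n = n₀ + ν ξ):
  Q: 659.3 − 1(344.5) = 314.8
  R: 6001 − 3(344.5) = 4967
  M: 0 + 2(344.5) = 689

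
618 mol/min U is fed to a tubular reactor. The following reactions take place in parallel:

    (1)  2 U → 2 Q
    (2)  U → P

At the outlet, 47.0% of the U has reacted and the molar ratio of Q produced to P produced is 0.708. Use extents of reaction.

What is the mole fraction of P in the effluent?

0.275

Conversion of U: U consumed = 0.47 × 618 = 290.5 mol/min = 2ξ₁ + 1ξ₂.
Selectivity: 2ξ₁ / (1ξ₂) = 0.708 → ξ₁ = 0.354 ξ₂.
Substitute: (2·0.354 + 1) ξ₂ = 290.5 → ξ₂ = 170.1 mol/min, ξ₁ = 60.2 mol/min.
Outlet amounts (n = n₀ + Σ ν·ξ):
  U: 618 − 2(60.2) − 1(170.1) = 327.5
  Q: 0 + 2(60.2) = 120.4
  P: 0 + 1(170.1) = 170.1
Total out = 618 mol/min; y_P = 170.1 / 618 = 0.2752.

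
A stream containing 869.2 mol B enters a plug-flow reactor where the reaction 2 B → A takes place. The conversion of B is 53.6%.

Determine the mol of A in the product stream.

233 mol

B reacted = 0.536 × 869.2 = 465.9 mol; ν_B = −2, so ξ = 465.9/2 = 232.9 mol.
Outlet amounts (n = n₀ + ν ξ):
  B: 869.2 − 2(232.9) = 403.3
  A: 0 + 1(232.9) = 232.9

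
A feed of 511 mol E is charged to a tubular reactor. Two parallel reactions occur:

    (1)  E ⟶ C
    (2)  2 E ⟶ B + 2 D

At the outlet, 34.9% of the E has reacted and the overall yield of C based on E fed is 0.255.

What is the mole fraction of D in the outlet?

0.0898

Yield of C: 1ξ₁ / 511 = 0.255 → ξ₁ = 130.3 mol.
Conversion of E: 1ξ₁ + 2ξ₂ = 0.349 × 511 = 178.3 → ξ₂ = 24.02 mol.
Outlet amounts (n = n₀ + Σ ν·ξ):
  E: 511 − 1(130.3) − 2(24.02) = 332.7
  C: 0 + 1(130.3) = 130.3
  B: 0 + 1(24.02) = 24.02
  D: 0 + 2(24.02) = 48.03
Total out = 535 mol; y_D = 48.03 / 535 = 0.08978.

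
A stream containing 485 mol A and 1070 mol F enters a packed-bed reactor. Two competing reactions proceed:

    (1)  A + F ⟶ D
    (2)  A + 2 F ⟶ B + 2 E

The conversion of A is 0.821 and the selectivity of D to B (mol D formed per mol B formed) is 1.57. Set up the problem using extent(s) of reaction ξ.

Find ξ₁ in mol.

ξ₁ = 243 mol

Conversion of A: A consumed = 0.821 × 485 = 398.2 mol = 1ξ₁ + 1ξ₂.
Selectivity: 1ξ₁ / (1ξ₂) = 1.57 → ξ₁ = 1.57 ξ₂.
Substitute: (1·1.57 + 1) ξ₂ = 398.2 → ξ₂ = 154.9 mol, ξ₁ = 243.2 mol.
Outlet amounts (n = n₀ + Σ ν·ξ):
  A: 485 − 1(243.2) − 1(154.9) = 86.82
  F: 1070 − 1(243.2) − 2(154.9) = 516.9
  D: 0 + 1(243.2) = 243.2
  B: 0 + 1(154.9) = 154.9
  E: 0 + 2(154.9) = 309.9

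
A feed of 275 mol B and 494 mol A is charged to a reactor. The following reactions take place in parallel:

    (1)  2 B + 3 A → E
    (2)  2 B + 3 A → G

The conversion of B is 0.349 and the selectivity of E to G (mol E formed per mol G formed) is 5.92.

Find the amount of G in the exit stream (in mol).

6.93 mol

Conversion of B: B consumed = 0.349 × 275 = 95.97 mol = 2ξ₁ + 2ξ₂.
Selectivity: 1ξ₁ / (1ξ₂) = 5.92 → ξ₁ = 5.92 ξ₂.
Substitute: (2·5.92 + 2) ξ₂ = 95.97 → ξ₂ = 6.935 mol, ξ₁ = 41.05 mol.
Outlet amounts (n = n₀ + Σ ν·ξ):
  B: 275 − 2(41.05) − 2(6.935) = 179
  A: 494 − 3(41.05) − 3(6.935) = 350
  E: 0 + 1(41.05) = 41.05
  G: 0 + 1(6.935) = 6.935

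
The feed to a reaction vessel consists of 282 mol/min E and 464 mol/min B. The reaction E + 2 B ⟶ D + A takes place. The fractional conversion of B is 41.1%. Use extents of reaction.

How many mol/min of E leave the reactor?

B reacted = 0.411 × 464 = 190.7 mol/min; ν_B = −2, so ξ = 190.7/2 = 95.35 mol/min.
Outlet amounts (n = n₀ + ν ξ):
  E: 282 − 1(95.35) = 186.6
  B: 464 − 2(95.35) = 273.3
  D: 0 + 1(95.35) = 95.35
  A: 0 + 1(95.35) = 95.35

187 mol/min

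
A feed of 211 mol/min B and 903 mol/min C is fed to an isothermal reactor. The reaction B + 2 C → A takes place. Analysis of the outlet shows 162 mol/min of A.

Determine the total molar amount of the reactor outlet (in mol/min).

For A: n = n₀ + 1ξ → 162 = 0 + 1ξ, giving ξ = 162 mol/min.
Outlet amounts (n = n₀ + ν ξ):
  B: 211 − 1(162) = 49
  C: 903 − 2(162) = 579
  A: 0 + 1(162) = 162
Total out = 49 + 579 + 162 = 790 mol/min.

790 mol/min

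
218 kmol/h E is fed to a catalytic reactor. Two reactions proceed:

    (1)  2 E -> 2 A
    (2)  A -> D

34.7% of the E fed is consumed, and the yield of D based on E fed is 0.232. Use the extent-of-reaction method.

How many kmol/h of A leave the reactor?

25.1 kmol/h

Conversion of E: E consumed = 2ξ₁ = 0.347 × 218 → ξ₁ = 37.82 kmol/h.
Yield of D: 1ξ₂ / 218 = 0.232 → ξ₂ = 50.58 kmol/h.
Outlet amounts (n = n₀ + Σ ν·ξ):
  E: 218 − 2(37.82) = 142.4
  A: 0 + 2(37.82) − 1(50.58) = 25.07
  D: 0 + 1(50.58) = 50.58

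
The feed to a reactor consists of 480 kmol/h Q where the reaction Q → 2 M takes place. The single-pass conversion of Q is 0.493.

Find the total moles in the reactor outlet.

Q reacted = 0.493 × 480 = 236.6 kmol/h; ν_Q = −1, so ξ = 236.6/1 = 236.6 kmol/h.
Outlet amounts (n = n₀ + ν ξ):
  Q: 480 − 1(236.6) = 243.4
  M: 0 + 2(236.6) = 473.3
Total out = 243.4 + 473.3 = 716.6 kmol/h.

717 kmol/h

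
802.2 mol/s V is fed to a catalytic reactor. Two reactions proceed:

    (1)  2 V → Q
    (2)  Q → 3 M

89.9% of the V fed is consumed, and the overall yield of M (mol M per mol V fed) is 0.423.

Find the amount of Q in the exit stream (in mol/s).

Conversion of V: V consumed = 2ξ₁ = 0.899 × 802.2 → ξ₁ = 360.6 mol/s.
Yield of M: 3ξ₂ / 802.2 = 0.423 → ξ₂ = 113.1 mol/s.
Outlet amounts (n = n₀ + Σ ν·ξ):
  V: 802.2 − 2(360.6) = 81.02
  Q: 0 + 1(360.6) − 1(113.1) = 247.5
  M: 0 + 3(113.1) = 339.3

247 mol/s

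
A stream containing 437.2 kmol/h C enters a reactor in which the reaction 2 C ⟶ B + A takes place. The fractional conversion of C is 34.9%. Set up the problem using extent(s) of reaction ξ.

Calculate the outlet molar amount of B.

C reacted = 0.349 × 437.2 = 152.6 kmol/h; ν_C = −2, so ξ = 152.6/2 = 76.29 kmol/h.
Outlet amounts (n = n₀ + ν ξ):
  C: 437.2 − 2(76.29) = 284.6
  B: 0 + 1(76.29) = 76.29
  A: 0 + 1(76.29) = 76.29

76.3 kmol/h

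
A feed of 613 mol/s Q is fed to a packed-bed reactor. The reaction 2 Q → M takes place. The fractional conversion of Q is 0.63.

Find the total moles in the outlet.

420 mol/s

Q reacted = 0.63 × 613 = 386.2 mol/s; ν_Q = −2, so ξ = 386.2/2 = 193.1 mol/s.
Outlet amounts (n = n₀ + ν ξ):
  Q: 613 − 2(193.1) = 226.8
  M: 0 + 1(193.1) = 193.1
Total out = 226.8 + 193.1 = 419.9 mol/s.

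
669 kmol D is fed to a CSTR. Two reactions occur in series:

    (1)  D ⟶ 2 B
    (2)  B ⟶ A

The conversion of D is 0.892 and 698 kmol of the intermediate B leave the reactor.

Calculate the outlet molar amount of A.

Conversion of D: D consumed = 1ξ₁ = 0.892 × 669 → ξ₁ = 596.7 kmol.
B balance: n_B = 0 + 2ξ₁ − 1ξ₂ = 698 → ξ₂ = (2·596.7 − 698)/1 = 495.5 kmol.
Outlet amounts (n = n₀ + Σ ν·ξ):
  D: 669 − 1(596.7) = 72.25
  B: 0 + 2(596.7) − 1(495.5) = 698
  A: 0 + 1(495.5) = 495.5

495 kmol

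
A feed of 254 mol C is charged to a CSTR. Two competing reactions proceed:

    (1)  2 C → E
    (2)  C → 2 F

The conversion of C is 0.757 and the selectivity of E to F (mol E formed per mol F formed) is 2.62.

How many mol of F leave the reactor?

33.5 mol

Conversion of C: C consumed = 0.757 × 254 = 192.3 mol = 2ξ₁ + 1ξ₂.
Selectivity: 1ξ₁ / (2ξ₂) = 2.62 → ξ₁ = 5.24 ξ₂.
Substitute: (2·5.24 + 1) ξ₂ = 192.3 → ξ₂ = 16.75 mol, ξ₁ = 87.76 mol.
Outlet amounts (n = n₀ + Σ ν·ξ):
  C: 254 − 2(87.76) − 1(16.75) = 61.72
  E: 0 + 1(87.76) = 87.76
  F: 0 + 2(16.75) = 33.5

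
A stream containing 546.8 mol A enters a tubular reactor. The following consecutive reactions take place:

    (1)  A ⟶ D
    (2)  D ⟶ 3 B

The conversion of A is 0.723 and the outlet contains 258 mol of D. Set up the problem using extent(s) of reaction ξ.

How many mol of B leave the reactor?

412 mol

Conversion of A: A consumed = 1ξ₁ = 0.723 × 546.8 → ξ₁ = 395.3 mol.
D balance: n_D = 0 + 1ξ₁ − 1ξ₂ = 258 → ξ₂ = (1·395.3 − 258)/1 = 137.3 mol.
Outlet amounts (n = n₀ + Σ ν·ξ):
  A: 546.8 − 1(395.3) = 151.5
  D: 0 + 1(395.3) − 1(137.3) = 258
  B: 0 + 3(137.3) = 412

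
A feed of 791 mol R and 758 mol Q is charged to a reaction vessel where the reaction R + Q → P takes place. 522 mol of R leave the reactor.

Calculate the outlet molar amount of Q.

489 mol

For R: n = n₀ − 1ξ → 522 = 791 − 1ξ, giving ξ = 269 mol.
Outlet amounts (n = n₀ + ν ξ):
  R: 791 − 1(269) = 522
  Q: 758 − 1(269) = 489
  P: 0 + 1(269) = 269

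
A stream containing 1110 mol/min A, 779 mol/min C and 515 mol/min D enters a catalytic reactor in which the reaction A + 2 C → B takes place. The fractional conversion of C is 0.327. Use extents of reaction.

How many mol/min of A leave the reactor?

C reacted = 0.327 × 779 = 254.7 mol/min; ν_C = −2, so ξ = 254.7/2 = 127.4 mol/min.
Outlet amounts (n = n₀ + ν ξ):
  A: 1110 − 1(127.4) = 982.6
  C: 779 − 2(127.4) = 524.3
  B: 0 + 1(127.4) = 127.4
  D: 515 (inert)

983 mol/min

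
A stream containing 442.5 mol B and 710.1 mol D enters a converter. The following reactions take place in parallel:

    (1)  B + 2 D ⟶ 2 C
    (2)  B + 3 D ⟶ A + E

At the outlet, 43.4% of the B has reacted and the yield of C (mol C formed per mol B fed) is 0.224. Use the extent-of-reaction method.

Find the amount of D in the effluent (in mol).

184 mol

Yield of C: 2ξ₁ / 442.5 = 0.224 → ξ₁ = 49.56 mol.
Conversion of B: 1ξ₁ + 1ξ₂ = 0.434 × 442.5 = 192 → ξ₂ = 142.5 mol.
Outlet amounts (n = n₀ + Σ ν·ξ):
  B: 442.5 − 1(49.56) − 1(142.5) = 250.5
  D: 710.1 − 2(49.56) − 3(142.5) = 183.5
  C: 0 + 2(49.56) = 99.12
  A: 0 + 1(142.5) = 142.5
  E: 0 + 1(142.5) = 142.5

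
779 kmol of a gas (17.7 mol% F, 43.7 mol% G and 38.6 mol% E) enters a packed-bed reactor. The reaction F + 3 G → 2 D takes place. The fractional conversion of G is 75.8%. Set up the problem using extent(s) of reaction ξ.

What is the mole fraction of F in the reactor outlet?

0.0855

G reacted = 0.758 × 340.4 = 258 kmol; ν_G = −3, so ξ = 258/3 = 86.01 kmol.
Outlet amounts (n = n₀ + ν ξ):
  F: 137.9 − 1(86.01) = 51.87
  G: 340.4 − 3(86.01) = 82.38
  D: 0 + 2(86.01) = 172
  E: 300.7 (inert)
Total out = 607 kmol; y_F = 51.87 / 607 = 0.08546.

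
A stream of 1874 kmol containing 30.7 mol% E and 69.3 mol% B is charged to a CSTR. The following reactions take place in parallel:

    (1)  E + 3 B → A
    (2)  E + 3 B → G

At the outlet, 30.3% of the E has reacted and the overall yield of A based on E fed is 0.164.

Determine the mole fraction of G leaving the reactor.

Yield of A: 1ξ₁ / 575.3 = 0.164 → ξ₁ = 94.35 kmol.
Conversion of E: 1ξ₁ + 1ξ₂ = 0.303 × 575.3 = 174.3 → ξ₂ = 79.97 kmol.
Outlet amounts (n = n₀ + Σ ν·ξ):
  E: 575.3 − 1(94.35) − 1(79.97) = 401
  B: 1299 − 3(94.35) − 3(79.97) = 775.7
  A: 0 + 1(94.35) = 94.35
  G: 0 + 1(79.97) = 79.97
Total out = 1351 kmol; y_G = 79.97 / 1351 = 0.05919.

0.0592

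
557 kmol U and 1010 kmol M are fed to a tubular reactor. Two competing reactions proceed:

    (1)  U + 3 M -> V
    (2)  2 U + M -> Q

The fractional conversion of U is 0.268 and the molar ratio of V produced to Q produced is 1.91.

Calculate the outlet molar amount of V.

Conversion of U: U consumed = 0.268 × 557 = 149.3 kmol = 1ξ₁ + 2ξ₂.
Selectivity: 1ξ₁ / (1ξ₂) = 1.91 → ξ₁ = 1.91 ξ₂.
Substitute: (1·1.91 + 2) ξ₂ = 149.3 → ξ₂ = 38.18 kmol, ξ₁ = 72.92 kmol.
Outlet amounts (n = n₀ + Σ ν·ξ):
  U: 557 − 1(72.92) − 2(38.18) = 407.7
  M: 1010 − 3(72.92) − 1(38.18) = 753.1
  V: 0 + 1(72.92) = 72.92
  Q: 0 + 1(38.18) = 38.18

72.9 kmol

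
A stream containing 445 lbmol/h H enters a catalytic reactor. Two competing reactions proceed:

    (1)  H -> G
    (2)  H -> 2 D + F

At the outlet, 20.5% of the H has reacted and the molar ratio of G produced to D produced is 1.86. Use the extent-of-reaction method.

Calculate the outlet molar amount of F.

Conversion of H: H consumed = 0.205 × 445 = 91.22 lbmol/h = 1ξ₁ + 1ξ₂.
Selectivity: 1ξ₁ / (2ξ₂) = 1.86 → ξ₁ = 3.72 ξ₂.
Substitute: (1·3.72 + 1) ξ₂ = 91.22 → ξ₂ = 19.33 lbmol/h, ξ₁ = 71.9 lbmol/h.
Outlet amounts (n = n₀ + Σ ν·ξ):
  H: 445 − 1(71.9) − 1(19.33) = 353.8
  G: 0 + 1(71.9) = 71.9
  D: 0 + 2(19.33) = 38.65
  F: 0 + 1(19.33) = 19.33

19.3 lbmol/h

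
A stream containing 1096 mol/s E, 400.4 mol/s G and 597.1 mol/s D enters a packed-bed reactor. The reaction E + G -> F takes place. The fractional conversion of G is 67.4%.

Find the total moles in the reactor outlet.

1820 mol/s

G reacted = 0.674 × 400.4 = 269.9 mol/s; ν_G = −1, so ξ = 269.9/1 = 269.9 mol/s.
Outlet amounts (n = n₀ + ν ξ):
  E: 1096 − 1(269.9) = 826.1
  G: 400.4 − 1(269.9) = 130.5
  F: 0 + 1(269.9) = 269.9
  D: 597.1 (inert)
Total out = 826.1 + 130.5 + 269.9 + 597.1 = 1824 mol/s.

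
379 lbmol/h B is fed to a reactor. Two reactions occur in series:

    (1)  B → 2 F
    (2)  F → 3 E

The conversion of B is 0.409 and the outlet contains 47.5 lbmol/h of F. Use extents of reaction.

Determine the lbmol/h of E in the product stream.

Conversion of B: B consumed = 1ξ₁ = 0.409 × 379 → ξ₁ = 155 lbmol/h.
F balance: n_F = 0 + 2ξ₁ − 1ξ₂ = 47.5 → ξ₂ = (2·155 − 47.5)/1 = 262.5 lbmol/h.
Outlet amounts (n = n₀ + Σ ν·ξ):
  B: 379 − 1(155) = 224
  F: 0 + 2(155) − 1(262.5) = 47.5
  E: 0 + 3(262.5) = 787.6

788 lbmol/h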